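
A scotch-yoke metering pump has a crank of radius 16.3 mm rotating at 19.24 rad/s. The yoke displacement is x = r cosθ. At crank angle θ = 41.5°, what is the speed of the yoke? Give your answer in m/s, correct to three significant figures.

ω = 19.24 rad/s
x = r cosθ ⇒ ẋ = −rω sinθ.
|v| = rω|sinθ| = 0.0163·19.24·|sin 41.5°| = 0.20781 m/s.

0.208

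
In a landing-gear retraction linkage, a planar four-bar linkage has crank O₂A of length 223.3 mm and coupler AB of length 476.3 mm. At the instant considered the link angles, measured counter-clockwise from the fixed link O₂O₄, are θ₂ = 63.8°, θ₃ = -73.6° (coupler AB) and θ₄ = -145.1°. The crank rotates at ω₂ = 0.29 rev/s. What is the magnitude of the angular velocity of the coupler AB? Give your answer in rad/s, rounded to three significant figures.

ω₂ = 1.822 rad/s (from 0.29 rev/s).
Differentiating the loop-closure r₂e^{iθ₂}+r₃e^{iθ₃}=r₁+r₄e^{iθ₄} gives r₂ω₂e^{iθ₂}+r₃ω₃e^{iθ₃}=r₄ω₄e^{iθ₄}.
Eliminating the other unknown: ω₃ = r₂ω₂ sin(θ₄−θ₂) / [r₃ sin(θ₃−θ₄)].
Numerator sine = +0.48328; denominator sine = +0.94832.
Result = 0.2233·1.822·(+0.48328) / (0.4763·(+0.94832)) = +0.43534 rad/s; magnitude 0.43534 rad/s.

0.435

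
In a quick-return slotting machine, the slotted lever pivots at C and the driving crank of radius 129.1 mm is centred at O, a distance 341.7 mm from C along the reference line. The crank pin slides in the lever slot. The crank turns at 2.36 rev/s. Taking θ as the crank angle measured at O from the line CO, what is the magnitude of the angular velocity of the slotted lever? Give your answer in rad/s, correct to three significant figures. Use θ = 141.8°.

ω = 14.83 rad/s (from 2.36 rev/s).
Crank pin A relative to C: A = (d + r cosθ, r sinθ); lever angle φ = atan2(r sinθ, d + r cosθ).
Differentiating tanφ: φ̇ = rω(d cosθ + r)/(d² + r² + 2dr cosθ).
d² + r² + 2dr cosθ = |CA|² = 0.064092 m²;  d cosθ + r = -0.13943 m.
|ω_lever| = |0.1291·14.83·-0.13943| / 0.064092 = 4.1645 rad/s.

4.16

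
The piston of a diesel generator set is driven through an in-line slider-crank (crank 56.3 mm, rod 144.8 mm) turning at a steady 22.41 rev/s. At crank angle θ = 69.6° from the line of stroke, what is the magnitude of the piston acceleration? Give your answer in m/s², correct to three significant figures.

45.0

ω = 2π·22.4 = 140.8 rad/s
x(θ) = r cosθ + √(L² − r² sin²θ); with ω constant, a = ω²·d²x/dθ².
d²x/dθ² = −r cosθ − r²(cos2θ)/√u − r⁴ sin²2θ/(4u^{3/2}),  u = L² − r² sin²θ = 0.0181825 m².
Substituting r = 0.0563 m, L = 0.1448 m, θ = 69.6°: d²x/dθ² = -0.0022676 m.
a = ω²·d²x/dθ² = (140.8)²·(-0.0022676) = -44.958 m/s²;  |a| = 44.958 m/s².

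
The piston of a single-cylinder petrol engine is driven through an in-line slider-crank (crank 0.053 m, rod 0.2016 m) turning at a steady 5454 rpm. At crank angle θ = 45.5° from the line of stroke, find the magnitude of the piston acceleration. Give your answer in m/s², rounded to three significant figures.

12100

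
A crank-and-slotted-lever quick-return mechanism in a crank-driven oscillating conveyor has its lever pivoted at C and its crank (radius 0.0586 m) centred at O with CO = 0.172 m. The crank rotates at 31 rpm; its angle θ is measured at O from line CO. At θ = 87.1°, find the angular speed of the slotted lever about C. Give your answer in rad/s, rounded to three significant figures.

0.376

ω = 3.246 rad/s (from 31 rpm).
Crank pin A relative to C: A = (d + r cosθ, r sinθ); lever angle φ = atan2(r sinθ, d + r cosθ).
Differentiating tanφ: φ̇ = rω(d cosθ + r)/(d² + r² + 2dr cosθ).
d² + r² + 2dr cosθ = |CA|² = 0.0340378 m²;  d cosθ + r = +0.067302 m.
|ω_lever| = |0.0586·3.246·+0.067302| / 0.0340378 = 0.37614 rad/s.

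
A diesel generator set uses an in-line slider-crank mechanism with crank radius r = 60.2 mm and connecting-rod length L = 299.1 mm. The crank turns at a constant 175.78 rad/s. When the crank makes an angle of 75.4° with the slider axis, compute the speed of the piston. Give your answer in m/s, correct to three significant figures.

ω = 175.8 rad/s
For an in-line slider-crank, x = r cosθ + √(L² − r² sin²θ), so v = −rω sinθ·[1 + r cosθ/√(L² − r² sin²θ)].
With r = 0.0602 m, L = 0.2991 m, θ = 75.4°: √(L² − r² sin²θ) = 0.29337 m.
v = −0.0602·175.8·0.96771·[1 + 0.0602·0.25207/0.29337] = -10.77 m/s.
|v| = 10.77 m/s.

10.8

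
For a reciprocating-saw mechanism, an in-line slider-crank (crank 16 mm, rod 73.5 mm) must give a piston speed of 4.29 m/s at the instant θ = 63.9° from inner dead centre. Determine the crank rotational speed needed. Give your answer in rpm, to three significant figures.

2600

For an in-line slider-crank, |v_piston| = rω|sinθ|·[1 + r cosθ/√(L² − r² sin²θ)].
With r = 0.016 m, L = 0.0735 m, θ = 63.9°: the bracketed kinematic factor |dx/dθ| = 0.015772 m.
ω = v/|dx/dθ| = 4.29/0.015772 = 272.01 rad/s.
N = 60ω/(2π) = 2597.5 rpm.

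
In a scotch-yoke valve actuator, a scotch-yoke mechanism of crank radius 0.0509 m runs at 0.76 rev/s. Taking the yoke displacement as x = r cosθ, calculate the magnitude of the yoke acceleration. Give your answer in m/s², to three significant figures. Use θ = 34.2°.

0.960

ω = 4.775 rad/s (from 0.76 rev/s).
x = r cosθ ⇒ ẍ = −rω² cosθ (ω constant).
|a| = rω²|cosθ| = 0.0509·(4.775)²·|cos 34.2°| = 0.95996 m/s².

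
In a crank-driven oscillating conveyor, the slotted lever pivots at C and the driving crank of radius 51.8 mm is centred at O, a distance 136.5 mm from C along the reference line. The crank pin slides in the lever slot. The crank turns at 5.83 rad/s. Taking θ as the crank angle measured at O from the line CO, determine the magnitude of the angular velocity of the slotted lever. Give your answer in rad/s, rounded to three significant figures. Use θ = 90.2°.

ω = 5.83 rad/s
Crank pin A relative to C: A = (d + r cosθ, r sinθ); lever angle φ = atan2(r sinθ, d + r cosθ).
Differentiating tanφ: φ̇ = rω(d cosθ + r)/(d² + r² + 2dr cosθ).
d² + r² + 2dr cosθ = |CA|² = 0.0212661 m²;  d cosθ + r = +0.051324 m.
|ω_lever| = |0.0518·5.83·+0.051324| / 0.0212661 = 0.72883 rad/s.

0.729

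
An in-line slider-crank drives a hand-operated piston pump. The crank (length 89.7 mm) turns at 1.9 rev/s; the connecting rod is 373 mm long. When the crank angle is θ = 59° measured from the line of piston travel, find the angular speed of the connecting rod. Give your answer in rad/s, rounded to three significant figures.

1.51

ω = 11.94 rad/s (converted from 1.9 rev/s).
The rod makes angle φ with the slider axis where L sinφ = r sinθ; differentiating, L cosφ·φ̇ = r ω cosθ.
L cosφ = √(L² − r² sin²θ) = 0.36499 m.
|ω_rod| = r ω |cosθ| / √(L² − r² sin²θ) = 0.0897·11.94·0.51504/0.36499 = 1.5111 rad/s.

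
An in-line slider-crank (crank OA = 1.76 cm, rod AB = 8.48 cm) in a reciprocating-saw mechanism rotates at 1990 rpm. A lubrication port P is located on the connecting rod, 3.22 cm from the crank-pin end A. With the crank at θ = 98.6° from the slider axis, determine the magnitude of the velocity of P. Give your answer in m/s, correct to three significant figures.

ω = 208.4 rad/s.  Crank-pin speed |V_A| = rω = 3.6677 m/s, perpendicular to OA.
Rod angle: sinφ = −(r/L) sinθ ⇒ φ = -11.842°; ω_rod = −rω cosθ/√(L²−r²sin²θ) = +6.6082 rad/s.
V_P = V_A + ω_rod × AP, with AP = 0.0322 m along the rod.
Components: V_Px = −rω sinθ − a·ω_rod·sinφ = -3.5828 m/s;  V_Py = rω cosθ + a·ω_rod·cosφ = -0.3402 m/s.
|V_P| = √(V_Px² + V_Py²) = 3.5989 m/s.

3.60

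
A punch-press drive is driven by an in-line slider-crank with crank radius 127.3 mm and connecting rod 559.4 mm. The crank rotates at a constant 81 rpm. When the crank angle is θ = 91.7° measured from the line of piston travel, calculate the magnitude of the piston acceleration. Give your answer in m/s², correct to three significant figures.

2.41

ω = 2π·81/60 = 8.482 rad/s
x(θ) = r cosθ + √(L² − r² sin²θ); with ω constant, a = ω²·d²x/dθ².
d²x/dθ² = −r cosθ − r²(cos2θ)/√u − r⁴ sin²2θ/(4u^{3/2}),  u = L² − r² sin²θ = 0.296737 m².
Substituting r = 0.1273 m, L = 0.5594 m, θ = 91.7°: d²x/dθ² = +0.033472 m.
a = ω²·d²x/dθ² = (8.482)²·(+0.033472) = +2.4083 m/s²;  |a| = 2.4083 m/s².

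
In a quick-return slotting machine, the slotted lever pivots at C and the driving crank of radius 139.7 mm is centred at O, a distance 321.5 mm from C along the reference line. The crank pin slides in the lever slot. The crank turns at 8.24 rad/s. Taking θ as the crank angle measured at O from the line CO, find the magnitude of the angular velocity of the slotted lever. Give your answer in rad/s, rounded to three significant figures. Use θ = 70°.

ω = 8.24 rad/s
Crank pin A relative to C: A = (d + r cosθ, r sinθ); lever angle φ = atan2(r sinθ, d + r cosθ).
Differentiating tanφ: φ̇ = rω(d cosθ + r)/(d² + r² + 2dr cosθ).
d² + r² + 2dr cosθ = |CA|² = 0.153601 m²;  d cosθ + r = +0.24966 m.
|ω_lever| = |0.1397·8.24·+0.24966| / 0.153601 = 1.871 rad/s.

1.87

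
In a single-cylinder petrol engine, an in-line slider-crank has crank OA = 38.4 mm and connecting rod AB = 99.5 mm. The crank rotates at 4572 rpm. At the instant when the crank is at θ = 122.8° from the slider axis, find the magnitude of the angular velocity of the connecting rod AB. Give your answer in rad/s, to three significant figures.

ω = 478.8 rad/s (converted from 4572 rpm).
The rod makes angle φ with the slider axis where L sinφ = r sinθ; differentiating, L cosφ·φ̇ = r ω cosθ.
L cosφ = √(L² − r² sin²θ) = 0.094119 m.
|ω_rod| = r ω |cosθ| / √(L² − r² sin²θ) = 0.0384·478.8·0.54171/0.094119 = 105.82 rad/s.

106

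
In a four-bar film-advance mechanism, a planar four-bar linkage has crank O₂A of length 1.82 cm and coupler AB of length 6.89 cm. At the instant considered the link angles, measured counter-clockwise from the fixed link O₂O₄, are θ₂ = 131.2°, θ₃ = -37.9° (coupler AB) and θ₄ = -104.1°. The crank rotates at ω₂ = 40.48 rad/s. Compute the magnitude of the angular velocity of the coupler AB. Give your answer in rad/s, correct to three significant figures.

9.61

ω₂ = 40.48 rad/s
Differentiating the loop-closure r₂e^{iθ₂}+r₃e^{iθ₃}=r₁+r₄e^{iθ₄} gives r₂ω₂e^{iθ₂}+r₃ω₃e^{iθ₃}=r₄ω₄e^{iθ₄}.
Eliminating the other unknown: ω₃ = r₂ω₂ sin(θ₄−θ₂) / [r₃ sin(θ₃−θ₄)].
Numerator sine = +0.82214; denominator sine = +0.91496.
Result = 0.0182·40.48·(+0.82214) / (0.0689·(+0.91496)) = +9.6081 rad/s; magnitude 9.6081 rad/s.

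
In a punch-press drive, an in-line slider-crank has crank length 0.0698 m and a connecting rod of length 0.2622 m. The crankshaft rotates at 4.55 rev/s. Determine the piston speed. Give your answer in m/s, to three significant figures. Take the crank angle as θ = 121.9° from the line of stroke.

ω = 2π·4.55 = 28.59 rad/s
For an in-line slider-crank, x = r cosθ + √(L² − r² sin²θ), so v = −rω sinθ·[1 + r cosθ/√(L² − r² sin²θ)].
With r = 0.0698 m, L = 0.2622 m, θ = 121.9°: √(L² − r² sin²θ) = 0.25542 m.
v = −0.0698·28.59·0.84897·[1 + 0.0698·-0.52844/0.25542] = -1.4495 m/s.
|v| = 1.4495 m/s.

1.45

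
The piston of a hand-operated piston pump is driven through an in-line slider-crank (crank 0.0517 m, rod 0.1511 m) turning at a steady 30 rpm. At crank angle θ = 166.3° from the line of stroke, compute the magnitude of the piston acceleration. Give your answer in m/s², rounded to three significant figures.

ω = 2π·30/60 = 3.142 rad/s
x(θ) = r cosθ + √(L² − r² sin²θ); with ω constant, a = ω²·d²x/dθ².
d²x/dθ² = −r cosθ − r²(cos2θ)/√u − r⁴ sin²2θ/(4u^{3/2}),  u = L² − r² sin²θ = 0.0226813 m².
Substituting r = 0.0517 m, L = 0.1511 m, θ = 166.3°: d²x/dθ² = +0.034361 m.
a = ω²·d²x/dθ² = (3.142)²·(+0.034361) = +0.33913 m/s²;  |a| = 0.33913 m/s².

0.339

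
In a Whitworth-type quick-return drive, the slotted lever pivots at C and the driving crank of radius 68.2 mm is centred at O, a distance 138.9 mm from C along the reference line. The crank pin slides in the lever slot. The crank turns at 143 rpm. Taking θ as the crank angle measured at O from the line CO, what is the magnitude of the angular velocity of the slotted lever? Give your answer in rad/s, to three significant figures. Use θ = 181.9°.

14.4

ω = 14.97 rad/s (from 143 rpm).
Crank pin A relative to C: A = (d + r cosθ, r sinθ); lever angle φ = atan2(r sinθ, d + r cosθ).
Differentiating tanφ: φ̇ = rω(d cosθ + r)/(d² + r² + 2dr cosθ).
d² + r² + 2dr cosθ = |CA|² = 0.00500891 m²;  d cosθ + r = -0.070624 m.
|ω_lever| = |0.0682·14.97·-0.070624| / 0.00500891 = 14.4 rad/s.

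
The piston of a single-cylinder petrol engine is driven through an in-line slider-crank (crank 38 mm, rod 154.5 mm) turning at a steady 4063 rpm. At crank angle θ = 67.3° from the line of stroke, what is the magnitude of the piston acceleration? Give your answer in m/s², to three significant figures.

1450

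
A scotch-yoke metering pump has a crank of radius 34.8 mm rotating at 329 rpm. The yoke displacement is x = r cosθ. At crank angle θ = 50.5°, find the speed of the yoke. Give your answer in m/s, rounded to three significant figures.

0.925

ω = 34.45 rad/s (from 329 rpm).
x = r cosθ ⇒ ẋ = −rω sinθ.
|v| = rω|sinθ| = 0.0348·34.45·|sin 50.5°| = 0.92515 m/s.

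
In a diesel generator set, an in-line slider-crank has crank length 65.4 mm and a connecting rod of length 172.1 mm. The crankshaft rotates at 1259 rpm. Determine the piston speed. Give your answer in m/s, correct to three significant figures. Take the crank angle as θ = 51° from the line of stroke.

ω = 2π·1259/60 = 131.8 rad/s
For an in-line slider-crank, x = r cosθ + √(L² − r² sin²θ), so v = −rω sinθ·[1 + r cosθ/√(L² − r² sin²θ)].
With r = 0.0654 m, L = 0.1721 m, θ = 51°: √(L² − r² sin²θ) = 0.16442 m.
v = −0.0654·131.8·0.77715·[1 + 0.0654·0.62932/0.16442] = -8.3783 m/s.
|v| = 8.3783 m/s.

8.38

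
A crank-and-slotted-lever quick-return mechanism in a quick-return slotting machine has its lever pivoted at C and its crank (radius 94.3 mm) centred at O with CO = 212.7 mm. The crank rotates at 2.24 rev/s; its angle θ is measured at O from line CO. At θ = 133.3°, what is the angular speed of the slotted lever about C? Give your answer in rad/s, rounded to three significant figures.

ω = 14.07 rad/s (from 2.24 rev/s).
Crank pin A relative to C: A = (d + r cosθ, r sinθ); lever angle φ = atan2(r sinθ, d + r cosθ).
Differentiating tanφ: φ̇ = rω(d cosθ + r)/(d² + r² + 2dr cosθ).
d² + r² + 2dr cosθ = |CA|² = 0.026622 m²;  d cosθ + r = -0.051574 m.
|ω_lever| = |0.0943·14.07·-0.051574| / 0.026622 = 2.5711 rad/s.

2.57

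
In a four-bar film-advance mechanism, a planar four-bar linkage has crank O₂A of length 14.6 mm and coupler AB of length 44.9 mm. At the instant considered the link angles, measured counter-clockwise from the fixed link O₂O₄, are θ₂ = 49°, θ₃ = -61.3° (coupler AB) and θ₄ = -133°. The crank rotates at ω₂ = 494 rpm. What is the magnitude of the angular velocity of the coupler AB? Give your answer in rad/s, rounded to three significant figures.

ω₂ = 51.73 rad/s (from 494 rpm).
Differentiating the loop-closure r₂e^{iθ₂}+r₃e^{iθ₃}=r₁+r₄e^{iθ₄} gives r₂ω₂e^{iθ₂}+r₃ω₃e^{iθ₃}=r₄ω₄e^{iθ₄}.
Eliminating the other unknown: ω₃ = r₂ω₂ sin(θ₄−θ₂) / [r₃ sin(θ₃−θ₄)].
Numerator sine = +0.03490; denominator sine = +0.94943.
Result = 0.0146·51.73·(+0.03490) / (0.0449·(+0.94943)) = +0.61833 rad/s; magnitude 0.61833 rad/s.

0.618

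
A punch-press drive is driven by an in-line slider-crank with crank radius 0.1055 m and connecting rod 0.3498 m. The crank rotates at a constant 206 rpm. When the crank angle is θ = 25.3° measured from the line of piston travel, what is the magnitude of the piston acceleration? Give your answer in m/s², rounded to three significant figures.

54.1

ω = 2π·206/60 = 21.57 rad/s
x(θ) = r cosθ + √(L² − r² sin²θ); with ω constant, a = ω²·d²x/dθ².
d²x/dθ² = −r cosθ − r²(cos2θ)/√u − r⁴ sin²2θ/(4u^{3/2}),  u = L² − r² sin²θ = 0.120327 m².
Substituting r = 0.1055 m, L = 0.3498 m, θ = 25.3°: d²x/dθ² = -0.11619 m.
a = ω²·d²x/dθ² = (21.57)²·(-0.11619) = -54.071 m/s²;  |a| = 54.071 m/s².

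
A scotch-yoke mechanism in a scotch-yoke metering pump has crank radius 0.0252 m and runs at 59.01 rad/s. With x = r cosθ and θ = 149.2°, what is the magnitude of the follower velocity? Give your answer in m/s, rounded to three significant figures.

0.761

ω = 59.01 rad/s
x = r cosθ ⇒ ẋ = −rω sinθ.
|v| = rω|sinθ| = 0.0252·59.01·|sin 149.2°| = 0.76143 m/s.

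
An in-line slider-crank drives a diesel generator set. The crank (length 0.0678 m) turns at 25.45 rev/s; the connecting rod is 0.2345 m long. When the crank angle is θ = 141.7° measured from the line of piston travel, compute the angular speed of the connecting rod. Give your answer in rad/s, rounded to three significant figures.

ω = 159.9 rad/s (converted from 25.45 rev/s).
The rod makes angle φ with the slider axis where L sinφ = r sinθ; differentiating, L cosφ·φ̇ = r ω cosθ.
L cosφ = √(L² − r² sin²θ) = 0.2307 m.
|ω_rod| = r ω |cosθ| / √(L² − r² sin²θ) = 0.0678·159.9·0.78478/0.2307 = 36.88 rad/s.

36.9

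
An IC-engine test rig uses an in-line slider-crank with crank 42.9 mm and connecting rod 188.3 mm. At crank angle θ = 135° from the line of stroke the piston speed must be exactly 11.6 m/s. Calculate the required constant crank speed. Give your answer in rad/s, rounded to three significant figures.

For an in-line slider-crank, |v_piston| = rω|sinθ|·[1 + r cosθ/√(L² − r² sin²θ)].
With r = 0.0429 m, L = 0.1883 m, θ = 135°: the bracketed kinematic factor |dx/dθ| = 0.025383 m.
ω = v/|dx/dθ| = 11.6/0.025383 = 456.99 rad/s.

457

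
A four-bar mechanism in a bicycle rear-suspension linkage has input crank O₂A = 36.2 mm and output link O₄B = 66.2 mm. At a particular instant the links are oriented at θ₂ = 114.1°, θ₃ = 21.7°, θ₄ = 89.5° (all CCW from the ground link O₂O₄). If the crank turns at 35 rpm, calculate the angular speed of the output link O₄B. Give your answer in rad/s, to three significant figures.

ω₂ = 3.665 rad/s (from 35 rpm).
Differentiating the loop-closure r₂e^{iθ₂}+r₃e^{iθ₃}=r₁+r₄e^{iθ₄} gives r₂ω₂e^{iθ₂}+r₃ω₃e^{iθ₃}=r₄ω₄e^{iθ₄}.
Eliminating the other unknown: ω₄ = r₂ω₂ sin(θ₂−θ₃) / [r₄ sin(θ₄−θ₃)].
Numerator sine = +0.99912; denominator sine = +0.92587.
Result = 0.0362·3.665·(+0.99912) / (0.0662·(+0.92587)) = +2.1628 rad/s; magnitude 2.1628 rad/s.

2.16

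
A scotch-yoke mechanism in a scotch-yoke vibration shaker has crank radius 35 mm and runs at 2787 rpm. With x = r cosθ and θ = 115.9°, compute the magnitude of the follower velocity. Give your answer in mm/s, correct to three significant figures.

9190

ω = 291.9 rad/s (from 2787 rpm).
x = r cosθ ⇒ ẋ = −rω sinθ.
|v| = rω|sinθ| = 0.035·291.9·|sin 115.9°| = 9.1889 m/s = 9188.9 mm/s.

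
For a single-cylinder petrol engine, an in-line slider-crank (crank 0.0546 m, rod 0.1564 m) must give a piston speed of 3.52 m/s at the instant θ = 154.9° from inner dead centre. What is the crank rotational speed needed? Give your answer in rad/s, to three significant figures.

223

For an in-line slider-crank, |v_piston| = rω|sinθ|·[1 + r cosθ/√(L² − r² sin²θ)].
With r = 0.0546 m, L = 0.1564 m, θ = 154.9°: the bracketed kinematic factor |dx/dθ| = 0.015757 m.
ω = v/|dx/dθ| = 3.52/0.015757 = 223.39 rad/s.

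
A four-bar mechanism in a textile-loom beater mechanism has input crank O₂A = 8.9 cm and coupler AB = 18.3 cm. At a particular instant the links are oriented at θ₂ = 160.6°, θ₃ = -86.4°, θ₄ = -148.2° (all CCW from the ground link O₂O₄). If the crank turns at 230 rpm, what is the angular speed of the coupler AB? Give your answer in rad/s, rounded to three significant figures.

10.4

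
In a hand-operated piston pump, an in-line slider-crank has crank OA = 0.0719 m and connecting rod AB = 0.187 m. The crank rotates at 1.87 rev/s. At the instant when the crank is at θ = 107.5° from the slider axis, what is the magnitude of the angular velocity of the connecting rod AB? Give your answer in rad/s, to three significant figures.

1.46

ω = 11.75 rad/s (converted from 1.87 rev/s).
The rod makes angle φ with the slider axis where L sinφ = r sinθ; differentiating, L cosφ·φ̇ = r ω cosθ.
L cosφ = √(L² − r² sin²θ) = 0.17397 m.
|ω_rod| = r ω |cosθ| / √(L² − r² sin²θ) = 0.0719·11.75·0.30071/0.17397 = 1.4602 rad/s.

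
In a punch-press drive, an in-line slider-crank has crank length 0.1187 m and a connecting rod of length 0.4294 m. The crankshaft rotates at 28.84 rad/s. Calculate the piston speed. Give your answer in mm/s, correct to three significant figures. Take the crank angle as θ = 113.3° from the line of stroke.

ω = 28.84 rad/s
For an in-line slider-crank, x = r cosθ + √(L² − r² sin²θ), so v = −rω sinθ·[1 + r cosθ/√(L² − r² sin²θ)].
With r = 0.1187 m, L = 0.4294 m, θ = 113.3°: √(L² − r² sin²θ) = 0.41533 m.
v = −0.1187·28.84·0.91845·[1 + 0.1187·-0.39555/0.41533] = -2.7887 m/s.
|v| = 2.7887 m/s = 2788.7 mm/s.

2790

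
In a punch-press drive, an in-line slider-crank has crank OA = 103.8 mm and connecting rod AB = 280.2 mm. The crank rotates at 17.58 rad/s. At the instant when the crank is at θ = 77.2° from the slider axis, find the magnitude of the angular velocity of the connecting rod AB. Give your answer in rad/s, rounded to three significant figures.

ω = 17.58 rad/s
The rod makes angle φ with the slider axis where L sinφ = r sinθ; differentiating, L cosφ·φ̇ = r ω cosθ.
L cosφ = √(L² − r² sin²θ) = 0.26128 m.
|ω_rod| = r ω |cosθ| / √(L² − r² sin²θ) = 0.1038·17.58·0.22155/0.26128 = 1.5473 rad/s.

1.55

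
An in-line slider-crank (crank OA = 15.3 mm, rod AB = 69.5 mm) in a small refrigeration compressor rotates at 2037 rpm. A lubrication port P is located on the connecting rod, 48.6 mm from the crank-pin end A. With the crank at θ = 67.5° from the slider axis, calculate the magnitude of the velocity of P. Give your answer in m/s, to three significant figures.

3.22

ω = 213.3 rad/s.  Crank-pin speed |V_A| = rω = 3.2637 m/s, perpendicular to OA.
Rod angle: sinφ = −(r/L) sinθ ⇒ φ = -11.735°; ω_rod = −rω cosθ/√(L²−r²sin²θ) = -18.354 rad/s.
V_P = V_A + ω_rod × AP, with AP = 0.0486 m along the rod.
Components: V_Px = −rω sinθ − a·ω_rod·sinφ = -3.1967 m/s;  V_Py = rω cosθ + a·ω_rod·cosφ = +0.37559 m/s.
|V_P| = √(V_Px² + V_Py²) = 3.2187 m/s.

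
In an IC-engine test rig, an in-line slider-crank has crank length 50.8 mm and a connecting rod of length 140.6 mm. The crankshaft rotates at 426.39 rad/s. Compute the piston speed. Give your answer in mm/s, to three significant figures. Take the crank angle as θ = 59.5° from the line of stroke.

22300

ω = 426.4 rad/s
For an in-line slider-crank, x = r cosθ + √(L² − r² sin²θ), so v = −rω sinθ·[1 + r cosθ/√(L² − r² sin²θ)].
With r = 0.0508 m, L = 0.1406 m, θ = 59.5°: √(L² − r² sin²θ) = 0.13361 m.
v = −0.0508·426.4·0.86163·[1 + 0.0508·0.50754/0.13361] = -22.265 m/s.
|v| = 22.265 m/s = 22265 mm/s.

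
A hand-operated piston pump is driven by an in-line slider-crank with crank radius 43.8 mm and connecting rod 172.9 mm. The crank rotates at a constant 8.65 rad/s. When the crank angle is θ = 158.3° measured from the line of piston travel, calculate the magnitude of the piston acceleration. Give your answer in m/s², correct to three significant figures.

2.43

ω = 8.65 rad/s
x(θ) = r cosθ + √(L² − r² sin²θ); with ω constant, a = ω²·d²x/dθ².
d²x/dθ² = −r cosθ − r²(cos2θ)/√u − r⁴ sin²2θ/(4u^{3/2}),  u = L² − r² sin²θ = 0.0296321 m².
Substituting r = 0.0438 m, L = 0.1729 m, θ = 158.3°: d²x/dθ² = +0.032513 m.
a = ω²·d²x/dθ² = (8.65)²·(+0.032513) = +2.4327 m/s²;  |a| = 2.4327 m/s².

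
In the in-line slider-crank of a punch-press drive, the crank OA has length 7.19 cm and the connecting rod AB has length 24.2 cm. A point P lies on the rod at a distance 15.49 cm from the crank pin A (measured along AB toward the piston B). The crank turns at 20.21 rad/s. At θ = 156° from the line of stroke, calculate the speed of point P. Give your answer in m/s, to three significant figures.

0.683

ω = 20.21 rad/s.  Crank-pin speed |V_A| = rω = 1.4531 m/s, perpendicular to OA.
Rod angle: sinφ = −(r/L) sinθ ⇒ φ = -6.941°; ω_rod = −rω cosθ/√(L²−r²sin²θ) = +5.5259 rad/s.
V_P = V_A + ω_rod × AP, with AP = 0.1549 m along the rod.
Components: V_Px = −rω sinθ − a·ω_rod·sinφ = -0.48759 m/s;  V_Py = rω cosθ + a·ω_rod·cosφ = -0.47778 m/s.
|V_P| = √(V_Px² + V_Py²) = 0.68266 m/s.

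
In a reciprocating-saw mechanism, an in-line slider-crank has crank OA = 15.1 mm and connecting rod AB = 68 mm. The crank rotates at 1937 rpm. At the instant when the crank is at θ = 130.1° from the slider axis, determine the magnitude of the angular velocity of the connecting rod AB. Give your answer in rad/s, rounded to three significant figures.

29.4

ω = 202.8 rad/s (converted from 1937 rpm).
The rod makes angle φ with the slider axis where L sinφ = r sinθ; differentiating, L cosφ·φ̇ = r ω cosθ.
L cosφ = √(L² − r² sin²θ) = 0.067012 m.
|ω_rod| = r ω |cosθ| / √(L² − r² sin²θ) = 0.0151·202.8·0.64412/0.067012 = 29.441 rad/s.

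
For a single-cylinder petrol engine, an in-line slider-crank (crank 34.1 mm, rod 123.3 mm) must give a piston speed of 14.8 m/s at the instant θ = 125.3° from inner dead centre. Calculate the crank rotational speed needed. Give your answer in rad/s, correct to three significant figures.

636

For an in-line slider-crank, |v_piston| = rω|sinθ|·[1 + r cosθ/√(L² − r² sin²θ)].
With r = 0.0341 m, L = 0.1233 m, θ = 125.3°: the bracketed kinematic factor |dx/dθ| = 0.023265 m.
ω = v/|dx/dθ| = 14.8/0.023265 = 636.15 rad/s.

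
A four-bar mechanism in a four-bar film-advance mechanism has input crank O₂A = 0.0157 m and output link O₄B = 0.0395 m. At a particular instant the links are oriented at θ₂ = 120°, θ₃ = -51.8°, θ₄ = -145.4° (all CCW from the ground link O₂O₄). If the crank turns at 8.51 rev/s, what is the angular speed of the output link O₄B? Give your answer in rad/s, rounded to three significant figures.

ω₂ = 53.47 rad/s (from 8.51 rev/s).
Differentiating the loop-closure r₂e^{iθ₂}+r₃e^{iθ₃}=r₁+r₄e^{iθ₄} gives r₂ω₂e^{iθ₂}+r₃ω₃e^{iθ₃}=r₄ω₄e^{iθ₄}.
Eliminating the other unknown: ω₄ = r₂ω₂ sin(θ₂−θ₃) / [r₄ sin(θ₄−θ₃)].
Numerator sine = +0.14263; denominator sine = -0.99803.
Result = 0.0157·53.47·(+0.14263) / (0.0395·(-0.99803)) = -3.0372 rad/s; magnitude 3.0372 rad/s.

3.04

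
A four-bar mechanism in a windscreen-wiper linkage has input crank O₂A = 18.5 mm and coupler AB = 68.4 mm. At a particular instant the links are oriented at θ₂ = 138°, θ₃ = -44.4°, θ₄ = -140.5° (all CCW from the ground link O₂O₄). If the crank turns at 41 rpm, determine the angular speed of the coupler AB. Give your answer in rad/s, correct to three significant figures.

1.16

ω₂ = 4.294 rad/s (from 41 rpm).
Differentiating the loop-closure r₂e^{iθ₂}+r₃e^{iθ₃}=r₁+r₄e^{iθ₄} gives r₂ω₂e^{iθ₂}+r₃ω₃e^{iθ₃}=r₄ω₄e^{iθ₄}.
Eliminating the other unknown: ω₃ = r₂ω₂ sin(θ₄−θ₂) / [r₃ sin(θ₃−θ₄)].
Numerator sine = +0.98902; denominator sine = +0.99434.
Result = 0.0185·4.294·(+0.98902) / (0.0684·(+0.99434)) = +1.155 rad/s; magnitude 1.155 rad/s.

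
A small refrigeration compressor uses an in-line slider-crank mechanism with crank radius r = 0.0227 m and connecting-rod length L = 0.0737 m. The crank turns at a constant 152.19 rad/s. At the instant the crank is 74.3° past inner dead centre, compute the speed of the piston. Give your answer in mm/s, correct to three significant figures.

ω = 152.2 rad/s
For an in-line slider-crank, x = r cosθ + √(L² − r² sin²θ), so v = −rω sinθ·[1 + r cosθ/√(L² − r² sin²θ)].
With r = 0.0227 m, L = 0.0737 m, θ = 74.3°: √(L² − r² sin²θ) = 0.070386 m.
v = −0.0227·152.2·0.96269·[1 + 0.0227·0.27060/0.070386] = -3.6161 m/s.
|v| = 3.6161 m/s = 3616.1 mm/s.

3620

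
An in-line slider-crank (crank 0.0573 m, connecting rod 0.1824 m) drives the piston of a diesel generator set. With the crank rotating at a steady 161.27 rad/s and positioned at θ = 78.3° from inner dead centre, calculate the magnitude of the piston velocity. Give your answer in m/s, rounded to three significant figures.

9.65

ω = 161.3 rad/s
For an in-line slider-crank, x = r cosθ + √(L² − r² sin²θ), so v = −rω sinθ·[1 + r cosθ/√(L² − r² sin²θ)].
With r = 0.0573 m, L = 0.1824 m, θ = 78.3°: √(L² − r² sin²θ) = 0.17356 m.
v = −0.0573·161.3·0.97922·[1 + 0.0573·0.20279/0.17356] = -9.6546 m/s.
|v| = 9.6546 m/s.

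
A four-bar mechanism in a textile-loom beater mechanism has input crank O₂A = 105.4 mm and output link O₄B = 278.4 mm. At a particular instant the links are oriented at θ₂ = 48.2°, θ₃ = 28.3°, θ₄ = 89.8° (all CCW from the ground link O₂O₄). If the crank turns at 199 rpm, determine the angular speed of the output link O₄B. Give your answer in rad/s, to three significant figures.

ω₂ = 20.84 rad/s (from 199 rpm).
Differentiating the loop-closure r₂e^{iθ₂}+r₃e^{iθ₃}=r₁+r₄e^{iθ₄} gives r₂ω₂e^{iθ₂}+r₃ω₃e^{iθ₃}=r₄ω₄e^{iθ₄}.
Eliminating the other unknown: ω₄ = r₂ω₂ sin(θ₂−θ₃) / [r₄ sin(θ₄−θ₃)].
Numerator sine = +0.34038; denominator sine = +0.87882.
Result = 0.1054·20.84·(+0.34038) / (0.2784·(+0.87882)) = +3.0558 rad/s; magnitude 3.0558 rad/s.

3.06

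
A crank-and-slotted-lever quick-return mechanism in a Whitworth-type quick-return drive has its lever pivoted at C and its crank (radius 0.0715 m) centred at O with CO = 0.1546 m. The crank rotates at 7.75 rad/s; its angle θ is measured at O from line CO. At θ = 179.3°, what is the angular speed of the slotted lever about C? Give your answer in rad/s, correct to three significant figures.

6.67

ω = 7.75 rad/s
Crank pin A relative to C: A = (d + r cosθ, r sinθ); lever angle φ = atan2(r sinθ, d + r cosθ).
Differentiating tanφ: φ̇ = rω(d cosθ + r)/(d² + r² + 2dr cosθ).
d² + r² + 2dr cosθ = |CA|² = 0.00690726 m²;  d cosθ + r = -0.083088 m.
|ω_lever| = |0.0715·7.75·-0.083088| / 0.00690726 = 6.6657 rad/s.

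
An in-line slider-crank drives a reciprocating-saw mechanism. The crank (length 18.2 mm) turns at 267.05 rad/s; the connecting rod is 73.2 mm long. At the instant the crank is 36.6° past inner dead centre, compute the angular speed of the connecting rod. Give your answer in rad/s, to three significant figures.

53.9

ω = 267.1 rad/s
The rod makes angle φ with the slider axis where L sinφ = r sinθ; differentiating, L cosφ·φ̇ = r ω cosθ.
L cosφ = √(L² − r² sin²θ) = 0.072391 m.
|ω_rod| = r ω |cosθ| / √(L² − r² sin²θ) = 0.0182·267.1·0.80282/0.072391 = 53.901 rad/s.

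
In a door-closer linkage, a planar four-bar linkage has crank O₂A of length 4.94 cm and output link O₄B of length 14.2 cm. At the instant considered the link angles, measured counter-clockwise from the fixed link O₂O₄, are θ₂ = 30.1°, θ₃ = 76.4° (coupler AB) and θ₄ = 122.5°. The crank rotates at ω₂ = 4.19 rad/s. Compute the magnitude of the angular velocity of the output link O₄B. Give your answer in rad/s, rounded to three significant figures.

1.46

ω₂ = 4.19 rad/s
Differentiating the loop-closure r₂e^{iθ₂}+r₃e^{iθ₃}=r₁+r₄e^{iθ₄} gives r₂ω₂e^{iθ₂}+r₃ω₃e^{iθ₃}=r₄ω₄e^{iθ₄}.
Eliminating the other unknown: ω₄ = r₂ω₂ sin(θ₂−θ₃) / [r₄ sin(θ₄−θ₃)].
Numerator sine = -0.72297; denominator sine = +0.72055.
Result = 0.0494·4.19·(-0.72297) / (0.142·(+0.72055)) = -1.4625 rad/s; magnitude 1.4625 rad/s.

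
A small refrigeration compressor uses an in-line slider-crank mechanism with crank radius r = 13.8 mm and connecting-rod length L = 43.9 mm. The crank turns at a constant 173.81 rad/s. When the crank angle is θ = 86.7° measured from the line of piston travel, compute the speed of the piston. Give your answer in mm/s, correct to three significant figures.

2440

ω = 173.8 rad/s
For an in-line slider-crank, x = r cosθ + √(L² − r² sin²θ), so v = −rω sinθ·[1 + r cosθ/√(L² − r² sin²θ)].
With r = 0.0138 m, L = 0.0439 m, θ = 86.7°: √(L² − r² sin²θ) = 0.041682 m.
v = −0.0138·173.8·0.99834·[1 + 0.0138·0.05756/0.041682] = -2.4402 m/s.
|v| = 2.4402 m/s = 2440.2 mm/s.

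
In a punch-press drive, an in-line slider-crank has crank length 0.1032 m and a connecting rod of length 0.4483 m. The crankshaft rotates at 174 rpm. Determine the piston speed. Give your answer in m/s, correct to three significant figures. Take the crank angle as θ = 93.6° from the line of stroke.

1.85

ω = 2π·174/60 = 18.22 rad/s
For an in-line slider-crank, x = r cosθ + √(L² − r² sin²θ), so v = −rω sinθ·[1 + r cosθ/√(L² − r² sin²θ)].
With r = 0.1032 m, L = 0.4483 m, θ = 93.6°: √(L² − r² sin²θ) = 0.43631 m.
v = −0.1032·18.22·0.99803·[1 + 0.1032·-0.06279/0.43631] = -1.8488 m/s.
|v| = 1.8488 m/s.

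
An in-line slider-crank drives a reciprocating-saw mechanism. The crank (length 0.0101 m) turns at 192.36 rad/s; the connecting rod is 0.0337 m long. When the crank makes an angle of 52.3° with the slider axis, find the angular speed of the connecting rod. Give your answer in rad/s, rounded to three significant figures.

ω = 192.4 rad/s
The rod makes angle φ with the slider axis where L sinφ = r sinθ; differentiating, L cosφ·φ̇ = r ω cosθ.
L cosφ = √(L² − r² sin²θ) = 0.032739 m.
|ω_rod| = r ω |cosθ| / √(L² − r² sin²θ) = 0.0101·192.4·0.61153/0.032739 = 36.29 rad/s.

36.3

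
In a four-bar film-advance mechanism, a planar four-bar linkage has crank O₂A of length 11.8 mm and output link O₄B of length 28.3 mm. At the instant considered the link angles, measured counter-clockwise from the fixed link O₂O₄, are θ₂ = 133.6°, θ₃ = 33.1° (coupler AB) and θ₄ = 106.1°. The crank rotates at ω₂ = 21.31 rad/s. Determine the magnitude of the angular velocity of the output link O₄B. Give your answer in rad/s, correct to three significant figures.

9.14

ω₂ = 21.31 rad/s
Differentiating the loop-closure r₂e^{iθ₂}+r₃e^{iθ₃}=r₁+r₄e^{iθ₄} gives r₂ω₂e^{iθ₂}+r₃ω₃e^{iθ₃}=r₄ω₄e^{iθ₄}.
Eliminating the other unknown: ω₄ = r₂ω₂ sin(θ₂−θ₃) / [r₄ sin(θ₄−θ₃)].
Numerator sine = +0.98325; denominator sine = +0.95630.
Result = 0.0118·21.31·(+0.98325) / (0.0283·(+0.95630)) = +9.1358 rad/s; magnitude 9.1358 rad/s.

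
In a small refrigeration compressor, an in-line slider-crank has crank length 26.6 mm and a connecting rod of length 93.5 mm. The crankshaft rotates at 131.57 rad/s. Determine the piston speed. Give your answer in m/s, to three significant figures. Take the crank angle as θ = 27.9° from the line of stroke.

2.05

ω = 131.6 rad/s
For an in-line slider-crank, x = r cosθ + √(L² − r² sin²θ), so v = −rω sinθ·[1 + r cosθ/√(L² − r² sin²θ)].
With r = 0.0266 m, L = 0.0935 m, θ = 27.9°: √(L² − r² sin²θ) = 0.092668 m.
v = −0.0266·131.6·0.46793·[1 + 0.0266·0.88377/0.092668] = -2.0531 m/s.
|v| = 2.0531 m/s.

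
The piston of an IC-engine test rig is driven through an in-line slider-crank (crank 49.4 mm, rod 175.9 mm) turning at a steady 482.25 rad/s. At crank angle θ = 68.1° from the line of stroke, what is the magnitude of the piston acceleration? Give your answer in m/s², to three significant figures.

1910

ω = 482.2 rad/s
x(θ) = r cosθ + √(L² − r² sin²θ); with ω constant, a = ω²·d²x/dθ².
d²x/dθ² = −r cosθ − r²(cos2θ)/√u − r⁴ sin²2θ/(4u^{3/2}),  u = L² − r² sin²θ = 0.02884 m².
Substituting r = 0.0494 m, L = 0.1759 m, θ = 68.1°: d²x/dθ² = -0.0081995 m.
a = ω²·d²x/dθ² = (482.2)²·(-0.0081995) = -1906.9 m/s²;  |a| = 1906.9 m/s².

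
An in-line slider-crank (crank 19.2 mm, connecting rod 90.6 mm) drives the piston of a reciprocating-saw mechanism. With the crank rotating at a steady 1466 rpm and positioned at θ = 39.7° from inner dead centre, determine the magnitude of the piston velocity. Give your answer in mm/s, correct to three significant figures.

2190

ω = 2π·1466/60 = 153.5 rad/s
For an in-line slider-crank, x = r cosθ + √(L² − r² sin²θ), so v = −rω sinθ·[1 + r cosθ/√(L² − r² sin²θ)].
With r = 0.0192 m, L = 0.0906 m, θ = 39.7°: √(L² − r² sin²θ) = 0.089766 m.
v = −0.0192·153.5·0.63877·[1 + 0.0192·0.76940/0.089766] = -2.1927 m/s.
|v| = 2.1927 m/s = 2192.7 mm/s.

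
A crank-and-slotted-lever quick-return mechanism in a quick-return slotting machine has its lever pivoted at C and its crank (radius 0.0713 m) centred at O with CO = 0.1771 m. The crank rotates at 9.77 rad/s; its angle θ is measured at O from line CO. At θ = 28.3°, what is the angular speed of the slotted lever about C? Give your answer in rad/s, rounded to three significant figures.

2.70

ω = 9.77 rad/s
Crank pin A relative to C: A = (d + r cosθ, r sinθ); lever angle φ = atan2(r sinθ, d + r cosθ).
Differentiating tanφ: φ̇ = rω(d cosθ + r)/(d² + r² + 2dr cosθ).
d² + r² + 2dr cosθ = |CA|² = 0.0586841 m²;  d cosθ + r = +0.22723 m.
|ω_lever| = |0.0713·9.77·+0.22723| / 0.0586841 = 2.6973 rad/s.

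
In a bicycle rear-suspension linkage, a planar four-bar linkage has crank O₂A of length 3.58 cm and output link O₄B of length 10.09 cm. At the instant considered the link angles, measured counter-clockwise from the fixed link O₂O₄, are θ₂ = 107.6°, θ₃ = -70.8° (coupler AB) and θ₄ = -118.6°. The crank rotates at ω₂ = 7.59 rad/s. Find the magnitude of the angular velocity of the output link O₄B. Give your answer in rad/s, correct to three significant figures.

0.102

ω₂ = 7.59 rad/s
Differentiating the loop-closure r₂e^{iθ₂}+r₃e^{iθ₃}=r₁+r₄e^{iθ₄} gives r₂ω₂e^{iθ₂}+r₃ω₃e^{iθ₃}=r₄ω₄e^{iθ₄}.
Eliminating the other unknown: ω₄ = r₂ω₂ sin(θ₂−θ₃) / [r₄ sin(θ₄−θ₃)].
Numerator sine = +0.02792; denominator sine = -0.74080.
Result = 0.0358·7.59·(+0.02792) / (0.1009·(-0.74080)) = -0.1015 rad/s; magnitude 0.1015 rad/s.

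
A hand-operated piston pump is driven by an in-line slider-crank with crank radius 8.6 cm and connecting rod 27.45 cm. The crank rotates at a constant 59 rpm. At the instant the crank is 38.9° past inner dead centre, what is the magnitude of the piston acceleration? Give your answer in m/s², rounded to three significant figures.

2.80

ω = 2π·59/60 = 6.178 rad/s
x(θ) = r cosθ + √(L² − r² sin²θ); with ω constant, a = ω²·d²x/dθ².
d²x/dθ² = −r cosθ − r²(cos2θ)/√u − r⁴ sin²2θ/(4u^{3/2}),  u = L² − r² sin²θ = 0.0724337 m².
Substituting r = 0.086 m, L = 0.2745 m, θ = 38.9°: d²x/dθ² = -0.073406 m.
a = ω²·d²x/dθ² = (6.178)²·(-0.073406) = -2.8022 m/s²;  |a| = 2.8022 m/s².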